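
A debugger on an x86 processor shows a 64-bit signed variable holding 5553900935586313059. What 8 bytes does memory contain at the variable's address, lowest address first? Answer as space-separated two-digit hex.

63 F3 54 9F 79 6B 13 4D

5553900935586313059 in hexadecimal, padded to 64 bits, is 0x4D136B799F54F363.
Split into bytes (most-significant first): 4D 13 6B 79 9F 54 F3 63.
Little-endian: lowest address holds the least-significant byte.
So at ascending addresses the bytes are 63 F3 54 9F 79 6B 13 4D.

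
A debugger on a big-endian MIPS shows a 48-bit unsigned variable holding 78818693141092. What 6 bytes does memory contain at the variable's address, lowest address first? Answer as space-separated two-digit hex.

78818693141092 in hexadecimal, padded to 48 bits, is 0x47AF6834D264.
Split into bytes (most-significant first): 47 AF 68 34 D2 64.
In big-endian order the high byte comes first in memory.
So the memory order matches the most-significant-first order: 47 AF 68 34 D2 64.

47 AF 68 34 D2 64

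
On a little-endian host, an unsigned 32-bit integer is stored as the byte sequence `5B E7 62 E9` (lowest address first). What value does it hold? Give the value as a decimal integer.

3915573083

In little-endian order the low byte comes first in memory.
Reassemble most-significant byte first: E9 62 E7 5B → 0xE962E75B.
0xE962E75B = 3915573083.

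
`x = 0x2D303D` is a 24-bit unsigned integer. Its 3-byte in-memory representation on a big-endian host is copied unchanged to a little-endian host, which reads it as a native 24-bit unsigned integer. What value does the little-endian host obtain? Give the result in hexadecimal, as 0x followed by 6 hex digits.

Stored big-endian, the bytes at ascending addresses are 2D 30 3D.
Read back as little-endian, the first byte is least significant, giving 0x3D302D.

0x3D302D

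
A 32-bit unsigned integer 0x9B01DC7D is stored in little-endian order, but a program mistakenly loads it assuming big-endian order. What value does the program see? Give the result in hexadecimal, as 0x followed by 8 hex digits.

Stored little-endian, the bytes at ascending addresses are 7D DC 01 9B.
Read back as big-endian, the last byte is least significant, giving 0x7DDC019B.

0x7DDC019B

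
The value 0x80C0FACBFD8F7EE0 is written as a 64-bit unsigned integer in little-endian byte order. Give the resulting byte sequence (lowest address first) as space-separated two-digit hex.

E0 7E 8F FD CB FA C0 80

Split into bytes (most-significant first): 80 C0 FA CB FD 8F 7E E0.
Little-endian: lowest address holds the least-significant byte.
So at ascending addresses the bytes are E0 7E 8F FD CB FA C0 80.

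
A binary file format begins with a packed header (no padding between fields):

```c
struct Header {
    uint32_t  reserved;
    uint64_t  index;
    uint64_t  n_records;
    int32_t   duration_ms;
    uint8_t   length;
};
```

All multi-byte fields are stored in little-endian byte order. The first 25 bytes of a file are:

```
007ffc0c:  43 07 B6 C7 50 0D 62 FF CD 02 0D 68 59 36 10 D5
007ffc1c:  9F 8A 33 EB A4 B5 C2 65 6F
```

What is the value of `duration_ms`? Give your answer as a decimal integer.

1707259300

`duration_ms` follows `reserved` (4 B), `index` (8 B), `n_records` (8 B), so it starts at offset 4 + 8 + 8 = 20 and occupies 4 bytes.
Bytes at offsets 20..23: A4 B5 C2 65.
Little-endian: lowest address holds the least-significant byte.
Reassemble most-significant byte first: 65 C2 B5 A4 → 0x65C2B5A4.
0x65C2B5A4 = 1707259300.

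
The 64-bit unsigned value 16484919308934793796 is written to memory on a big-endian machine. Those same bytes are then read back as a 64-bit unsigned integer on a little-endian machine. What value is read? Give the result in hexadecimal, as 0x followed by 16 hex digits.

0x444A0948C532C6E4

16484919308934793796 in 64-bit hexadecimal is 0xE4C632C548094A44.
Stored big-endian, the bytes at ascending addresses are E4 C6 32 C5 48 09 4A 44.
Read back as little-endian, the first byte is least significant, giving 0x444A0948C532C6E4.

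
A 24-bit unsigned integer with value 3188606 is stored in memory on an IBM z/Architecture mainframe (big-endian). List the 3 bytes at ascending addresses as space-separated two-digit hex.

30 A7 7E

3188606 in hexadecimal, padded to 24 bits, is 0x30A77E.
Split into bytes (most-significant first): 30 A7 7E.
In big-endian order the high byte comes first in memory.
So the memory order matches the most-significant-first order: 30 A7 7E.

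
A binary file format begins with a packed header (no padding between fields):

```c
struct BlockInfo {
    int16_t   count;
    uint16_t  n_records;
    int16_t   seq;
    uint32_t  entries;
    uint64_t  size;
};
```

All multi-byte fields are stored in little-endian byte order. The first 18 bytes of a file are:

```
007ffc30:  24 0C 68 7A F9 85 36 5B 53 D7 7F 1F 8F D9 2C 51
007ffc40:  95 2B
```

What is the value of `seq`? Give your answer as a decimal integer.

`seq` follows `count` (2 B), `n_records` (2 B), so it starts at offset 2 + 2 = 4 and occupies 2 bytes.
Bytes at offsets 4..5: F9 85.
Little-endian: lowest address holds the least-significant byte.
Reassemble most-significant byte first: 85 F9 → 0x85F9.
Top bit is set, so as a signed 16-bit value this is 0x85F9 − 2^16 = -31239.

-31239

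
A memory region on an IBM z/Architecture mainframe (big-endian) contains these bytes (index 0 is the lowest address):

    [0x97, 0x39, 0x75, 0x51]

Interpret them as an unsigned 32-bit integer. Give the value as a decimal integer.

2537125201

In big-endian order the high byte comes first in memory.
The bytes are already most-significant first: 0x97397551.
0x97397551 = 2537125201.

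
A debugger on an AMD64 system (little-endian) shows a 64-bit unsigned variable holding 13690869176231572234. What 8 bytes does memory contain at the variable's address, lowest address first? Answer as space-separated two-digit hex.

13690869176231572234 in hexadecimal, padded to 64 bits, is 0xBDFFBCFA7BA0B30A.
Split into bytes (most-significant first): BD FF BC FA 7B A0 B3 0A.
Little-endian stores the least-significant byte at the lowest address.
So at ascending addresses the bytes are 0A B3 A0 7B FA BC FF BD.

0A B3 A0 7B FA BC FF BD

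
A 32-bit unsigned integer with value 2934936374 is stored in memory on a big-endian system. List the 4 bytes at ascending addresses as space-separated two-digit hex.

2934936374 in hexadecimal, padded to 32 bits, is 0xAEEF9336.
Split into bytes (most-significant first): AE EF 93 36.
In big-endian order the high byte comes first in memory.
So the memory order matches the most-significant-first order: AE EF 93 36.

AE EF 93 36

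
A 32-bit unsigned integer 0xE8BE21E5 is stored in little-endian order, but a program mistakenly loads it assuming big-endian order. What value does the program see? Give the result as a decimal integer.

3844194024

Stored little-endian, the bytes at ascending addresses are E5 21 BE E8.
Read back as big-endian, the last byte is least significant, giving 0xE521BEE8.
0xE521BEE8 = 3844194024.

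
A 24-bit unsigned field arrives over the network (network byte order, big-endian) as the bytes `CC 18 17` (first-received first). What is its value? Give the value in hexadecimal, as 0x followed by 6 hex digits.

0xCC1817

Big-endian: lowest address holds the most-significant byte.
The bytes are already most-significant first: 0xCC1817.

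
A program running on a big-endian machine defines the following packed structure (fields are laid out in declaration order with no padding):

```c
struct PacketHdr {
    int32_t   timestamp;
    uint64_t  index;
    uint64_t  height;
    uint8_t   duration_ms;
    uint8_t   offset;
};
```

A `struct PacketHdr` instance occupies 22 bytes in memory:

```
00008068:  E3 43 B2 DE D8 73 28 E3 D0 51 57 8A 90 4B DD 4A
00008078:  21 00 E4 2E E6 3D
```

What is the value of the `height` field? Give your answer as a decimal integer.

10397647475165946926

`height` follows `timestamp` (4 B), `index` (8 B), so it starts at offset 4 + 8 = 12 and occupies 8 bytes.
Bytes at offsets 12..19: 90 4B DD 4A 21 00 E4 2E.
Big-endian: lowest address holds the most-significant byte.
The bytes are already most-significant first: 0x904BDD4A2100E42E.
0x904BDD4A2100E42E = 10397647475165946926.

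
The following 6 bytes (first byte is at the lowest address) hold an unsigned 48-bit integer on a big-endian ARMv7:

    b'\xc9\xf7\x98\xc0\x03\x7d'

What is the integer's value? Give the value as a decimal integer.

In big-endian order the high byte comes first in memory.
The bytes are already most-significant first: 0xC9F798C0037D.
0xC9F798C0037D = 222065256825725.

222065256825725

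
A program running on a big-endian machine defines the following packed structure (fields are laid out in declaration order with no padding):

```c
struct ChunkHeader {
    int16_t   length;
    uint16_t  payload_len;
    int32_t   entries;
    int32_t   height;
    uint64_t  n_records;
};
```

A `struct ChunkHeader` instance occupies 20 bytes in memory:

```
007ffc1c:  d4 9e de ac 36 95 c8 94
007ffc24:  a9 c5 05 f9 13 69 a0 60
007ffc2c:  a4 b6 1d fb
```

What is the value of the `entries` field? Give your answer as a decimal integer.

`entries` follows `length` (2 B), `payload_len` (2 B), so it starts at offset 2 + 2 = 4 and occupies 4 bytes.
Bytes at offsets 4..7: 36 95 C8 94.
Big-endian stores the most-significant byte at the lowest address.
The bytes are already most-significant first: 0x3695C894.
0x3695C894 = 915785876.

915785876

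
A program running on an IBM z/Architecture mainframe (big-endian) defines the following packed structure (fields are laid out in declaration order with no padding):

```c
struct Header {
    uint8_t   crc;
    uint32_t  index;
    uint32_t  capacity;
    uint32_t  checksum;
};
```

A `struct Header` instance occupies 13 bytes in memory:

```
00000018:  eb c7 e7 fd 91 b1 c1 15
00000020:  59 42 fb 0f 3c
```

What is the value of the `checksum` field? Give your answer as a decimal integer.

`checksum` follows `crc` (1 B), `index` (4 B), `capacity` (4 B), so it starts at offset 1 + 4 + 4 = 9 and occupies 4 bytes.
Bytes at offsets 9..12: 42 FB 0F 3C.
Big-endian stores the most-significant byte at the lowest address.
The bytes are already most-significant first: 0x42FB0F3C.
0x42FB0F3C = 1123749692.

1123749692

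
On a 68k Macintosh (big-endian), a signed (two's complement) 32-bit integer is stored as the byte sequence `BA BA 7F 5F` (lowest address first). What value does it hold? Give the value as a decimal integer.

In big-endian order the high byte comes first in memory.
The bytes are already most-significant first: 0xBABA7F5F.
Top bit is set, so as a signed 32-bit value this is 0xBABA7F5F − 2^32 = -1162182817.

-1162182817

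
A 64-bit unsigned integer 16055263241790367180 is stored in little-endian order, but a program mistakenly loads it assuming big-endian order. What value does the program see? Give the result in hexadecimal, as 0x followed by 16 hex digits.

0xCC254D9EDAC0CFDE

16055263241790367180 in 64-bit hexadecimal is 0xDECFC0DA9E4D25CC.
Stored little-endian, the bytes at ascending addresses are CC 25 4D 9E DA C0 CF DE.
Read back as big-endian, the last byte is least significant, giving 0xCC254D9EDAC0CFDE.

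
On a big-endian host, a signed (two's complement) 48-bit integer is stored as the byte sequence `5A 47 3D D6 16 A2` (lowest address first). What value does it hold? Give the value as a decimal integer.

99262026618530

In big-endian order the high byte comes first in memory.
The bytes are already most-significant first: 0x5A473DD616A2.
0x5A473DD616A2 = 99262026618530.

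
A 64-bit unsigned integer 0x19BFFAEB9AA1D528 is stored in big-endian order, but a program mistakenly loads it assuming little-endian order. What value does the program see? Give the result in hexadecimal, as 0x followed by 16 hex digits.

0x28D5A19AEBFABF19

Stored big-endian, the bytes at ascending addresses are 19 BF FA EB 9A A1 D5 28.
Read back as little-endian, the first byte is least significant, giving 0x28D5A19AEBFABF19.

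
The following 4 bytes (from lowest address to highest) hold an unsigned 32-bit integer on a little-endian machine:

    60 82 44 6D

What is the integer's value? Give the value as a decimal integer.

1833206368

Little-endian: lowest address holds the least-significant byte.
Reassemble most-significant byte first: 6D 44 82 60 → 0x6D448260.
0x6D448260 = 1833206368.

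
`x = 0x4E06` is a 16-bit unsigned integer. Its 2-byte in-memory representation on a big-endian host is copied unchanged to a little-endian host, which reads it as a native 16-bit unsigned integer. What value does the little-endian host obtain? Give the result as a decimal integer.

1614

Stored big-endian, the bytes at ascending addresses are 4E 06.
Read back as little-endian, the first byte is least significant, giving 0x064E.
0x064E = 1614.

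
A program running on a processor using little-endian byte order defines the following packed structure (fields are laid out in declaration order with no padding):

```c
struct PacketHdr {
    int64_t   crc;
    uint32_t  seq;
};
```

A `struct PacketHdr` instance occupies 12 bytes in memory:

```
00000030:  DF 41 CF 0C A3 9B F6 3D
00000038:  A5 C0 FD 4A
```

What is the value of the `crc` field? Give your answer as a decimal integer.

4464927205181309407

`crc` is the first field, at byte offset 0, occupying 8 bytes.
Bytes at offsets 0..7: DF 41 CF 0C A3 9B F6 3D.
Little-endian stores the least-significant byte at the lowest address.
Reassemble most-significant byte first: 3D F6 9B A3 0C CF 41 DF → 0x3DF69BA30CCF41DF.
0x3DF69BA30CCF41DF = 4464927205181309407.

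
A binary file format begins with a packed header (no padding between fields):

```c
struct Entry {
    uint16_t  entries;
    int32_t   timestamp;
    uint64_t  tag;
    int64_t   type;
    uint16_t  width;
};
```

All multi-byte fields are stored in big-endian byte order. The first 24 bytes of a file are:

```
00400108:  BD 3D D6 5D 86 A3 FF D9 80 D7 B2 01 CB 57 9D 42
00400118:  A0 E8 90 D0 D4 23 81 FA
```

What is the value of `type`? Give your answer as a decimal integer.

`type` follows `entries` (2 B), `timestamp` (4 B), `tag` (8 B), so it starts at offset 2 + 4 + 8 = 14 and occupies 8 bytes.
Bytes at offsets 14..21: 9D 42 A0 E8 90 D0 D4 23.
Big-endian: lowest address holds the most-significant byte.
The bytes are already most-significant first: 0x9D42A0E890D0D423.
Top bit is set, so as a signed 64-bit value this is 0x9D42A0E890D0D423 − 2^64 = -7114947540569500637.

-7114947540569500637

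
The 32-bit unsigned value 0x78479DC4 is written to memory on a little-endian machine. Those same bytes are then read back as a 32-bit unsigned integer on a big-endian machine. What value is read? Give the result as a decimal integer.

3298641784

Stored little-endian, the bytes at ascending addresses are C4 9D 47 78.
Read back as big-endian, the last byte is least significant, giving 0xC49D4778.
0xC49D4778 = 3298641784.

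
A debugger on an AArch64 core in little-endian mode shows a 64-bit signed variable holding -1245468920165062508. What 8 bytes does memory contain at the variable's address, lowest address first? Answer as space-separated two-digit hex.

94 A8 C5 AA 9D 34 B7 EE

Two's complement of -1245468920165062508 in 64 bits: 1245468920165062508 = 0x1148CB62553A576C; invert → 0xEEB7349DAAC5A893; add 1 → 0xEEB7349DAAC5A894.
Split into bytes (most-significant first): EE B7 34 9D AA C5 A8 94.
Little-endian: lowest address holds the least-significant byte.
So at ascending addresses the bytes are 94 A8 C5 AA 9D 34 B7 EE.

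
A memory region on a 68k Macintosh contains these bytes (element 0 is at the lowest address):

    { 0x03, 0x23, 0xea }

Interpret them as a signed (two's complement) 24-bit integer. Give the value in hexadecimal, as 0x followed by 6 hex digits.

Big-endian: lowest address holds the most-significant byte.
The bytes are already most-significant first: 0x0323EA.

0x0323EA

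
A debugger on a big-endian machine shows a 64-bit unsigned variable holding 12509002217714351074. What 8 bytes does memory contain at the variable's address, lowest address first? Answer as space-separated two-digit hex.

AD 98 E7 3D D1 6F FB E2

12509002217714351074 in hexadecimal, padded to 64 bits, is 0xAD98E73DD16FFBE2.
Split into bytes (most-significant first): AD 98 E7 3D D1 6F FB E2.
Big-endian: lowest address holds the most-significant byte.
So the memory order matches the most-significant-first order: AD 98 E7 3D D1 6F FB E2.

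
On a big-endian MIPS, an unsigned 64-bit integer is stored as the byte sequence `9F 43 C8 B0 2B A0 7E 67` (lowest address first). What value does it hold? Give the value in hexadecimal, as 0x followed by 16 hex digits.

Big-endian: lowest address holds the most-significant byte.
The bytes are already most-significant first: 0x9F43C8B02BA07E67.

0x9F43C8B02BA07E67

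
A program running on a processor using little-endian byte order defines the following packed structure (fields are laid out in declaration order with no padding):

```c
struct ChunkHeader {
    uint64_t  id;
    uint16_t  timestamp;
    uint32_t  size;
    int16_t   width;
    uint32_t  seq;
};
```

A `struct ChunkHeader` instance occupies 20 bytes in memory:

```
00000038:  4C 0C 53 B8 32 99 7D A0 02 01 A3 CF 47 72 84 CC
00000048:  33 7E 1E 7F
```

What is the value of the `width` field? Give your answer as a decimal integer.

-13180

`width` follows `id` (8 B), `timestamp` (2 B), `size` (4 B), so it starts at offset 8 + 2 + 4 = 14 and occupies 2 bytes.
Bytes at offsets 14..15: 84 CC.
In little-endian order the low byte comes first in memory.
Reassemble most-significant byte first: CC 84 → 0xCC84.
Top bit is set, so as a signed 16-bit value this is 0xCC84 − 2^16 = -13180.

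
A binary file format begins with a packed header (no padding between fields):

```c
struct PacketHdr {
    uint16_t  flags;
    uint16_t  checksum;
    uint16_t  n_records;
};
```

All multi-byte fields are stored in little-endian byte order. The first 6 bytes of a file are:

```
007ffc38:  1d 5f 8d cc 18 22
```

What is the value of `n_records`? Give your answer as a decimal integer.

`n_records` follows `flags` (2 B), `checksum` (2 B), so it starts at offset 2 + 2 = 4 and occupies 2 bytes.
Bytes at offsets 4..5: 18 22.
Little-endian stores the least-significant byte at the lowest address.
Reassemble most-significant byte first: 22 18 → 0x2218.
0x2218 = 8728.

8728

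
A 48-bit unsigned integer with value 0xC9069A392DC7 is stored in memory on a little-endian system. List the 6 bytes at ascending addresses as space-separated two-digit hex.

C7 2D 39 9A 06 C9

Split into bytes (most-significant first): C9 06 9A 39 2D C7.
Little-endian: lowest address holds the least-significant byte.
So at ascending addresses the bytes are C7 2D 39 9A 06 C9.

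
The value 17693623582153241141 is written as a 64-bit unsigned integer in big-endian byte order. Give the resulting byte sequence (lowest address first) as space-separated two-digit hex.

F5 8C 60 E7 33 B7 F2 35

17693623582153241141 in hexadecimal, padded to 64 bits, is 0xF58C60E733B7F235.
Split into bytes (most-significant first): F5 8C 60 E7 33 B7 F2 35.
Big-endian: lowest address holds the most-significant byte.
So the memory order matches the most-significant-first order: F5 8C 60 E7 33 B7 F2 35.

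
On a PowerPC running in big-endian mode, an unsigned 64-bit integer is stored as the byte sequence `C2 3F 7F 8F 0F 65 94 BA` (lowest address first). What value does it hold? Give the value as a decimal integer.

In big-endian order the high byte comes first in memory.
The bytes are already most-significant first: 0xC23F7F8F0F6594BA.
0xC23F7F8F0F6594BA = 13997046419306157242.

13997046419306157242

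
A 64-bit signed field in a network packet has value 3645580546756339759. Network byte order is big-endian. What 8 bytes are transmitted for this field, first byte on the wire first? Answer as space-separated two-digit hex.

3645580546756339759 in hexadecimal, padded to 64 bits, is 0x3297B431317C682F.
Split into bytes (most-significant first): 32 97 B4 31 31 7C 68 2F.
In big-endian order the high byte comes first in memory.
So the memory order matches the most-significant-first order: 32 97 B4 31 31 7C 68 2F.

32 97 B4 31 31 7C 68 2F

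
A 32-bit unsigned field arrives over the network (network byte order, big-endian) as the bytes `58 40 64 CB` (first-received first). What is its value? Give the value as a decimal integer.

1480615115

Big-endian stores the most-significant byte at the lowest address.
The bytes are already most-significant first: 0x584064CB.
0x584064CB = 1480615115.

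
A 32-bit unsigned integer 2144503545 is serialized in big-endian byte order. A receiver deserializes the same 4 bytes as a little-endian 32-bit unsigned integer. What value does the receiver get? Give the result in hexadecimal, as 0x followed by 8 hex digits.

0xF986D27F

2144503545 in 32-bit hexadecimal is 0x7FD286F9.
Stored big-endian, the bytes at ascending addresses are 7F D2 86 F9.
Read back as little-endian, the first byte is least significant, giving 0xF986D27F.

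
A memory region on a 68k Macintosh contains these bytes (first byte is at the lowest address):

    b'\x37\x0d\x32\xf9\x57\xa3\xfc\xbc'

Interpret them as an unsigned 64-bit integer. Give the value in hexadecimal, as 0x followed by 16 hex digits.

In big-endian order the high byte comes first in memory.
The bytes are already most-significant first: 0x370D32F957A3FCBC.

0x370D32F957A3FCBC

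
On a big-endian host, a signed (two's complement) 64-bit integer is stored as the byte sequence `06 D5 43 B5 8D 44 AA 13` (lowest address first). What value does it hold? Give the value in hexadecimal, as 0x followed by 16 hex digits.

Big-endian: lowest address holds the most-significant byte.
The bytes are already most-significant first: 0x06D543B58D44AA13.

0x06D543B58D44AA13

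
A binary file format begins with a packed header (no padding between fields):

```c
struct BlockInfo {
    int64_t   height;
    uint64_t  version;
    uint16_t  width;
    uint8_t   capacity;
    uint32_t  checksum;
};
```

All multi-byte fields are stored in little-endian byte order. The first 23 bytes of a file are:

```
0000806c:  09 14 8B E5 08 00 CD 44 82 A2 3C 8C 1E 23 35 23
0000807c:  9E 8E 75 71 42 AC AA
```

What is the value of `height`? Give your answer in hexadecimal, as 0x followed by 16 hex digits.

`height` is the first field, at byte offset 0, occupying 8 bytes.
Bytes at offsets 0..7: 09 14 8B E5 08 00 CD 44.
Little-endian stores the least-significant byte at the lowest address.
Reassemble most-significant byte first: 44 CD 00 08 E5 8B 14 09 → 0x44CD0008E58B1409.

0x44CD0008E58B1409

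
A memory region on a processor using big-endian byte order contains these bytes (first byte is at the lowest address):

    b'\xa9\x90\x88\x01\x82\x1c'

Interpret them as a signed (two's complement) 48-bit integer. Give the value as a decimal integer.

Big-endian stores the most-significant byte at the lowest address.
The bytes are already most-significant first: 0xA9908801821C.
Top bit is set, so as a signed 48-bit value this is 0xA9908801821C − 2^48 = -95036754525668.

-95036754525668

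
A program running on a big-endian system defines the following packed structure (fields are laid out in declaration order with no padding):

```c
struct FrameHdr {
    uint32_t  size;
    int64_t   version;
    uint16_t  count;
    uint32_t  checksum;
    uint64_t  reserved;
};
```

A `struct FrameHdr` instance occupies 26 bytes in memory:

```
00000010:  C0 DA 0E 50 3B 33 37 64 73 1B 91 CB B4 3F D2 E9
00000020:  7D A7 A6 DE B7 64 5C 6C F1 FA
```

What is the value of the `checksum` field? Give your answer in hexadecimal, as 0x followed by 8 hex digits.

0xD2E97DA7

`checksum` follows `size` (4 B), `version` (8 B), `count` (2 B), so it starts at offset 4 + 8 + 2 = 14 and occupies 4 bytes.
Bytes at offsets 14..17: D2 E9 7D A7.
In big-endian order the high byte comes first in memory.
The bytes are already most-significant first: 0xD2E97DA7.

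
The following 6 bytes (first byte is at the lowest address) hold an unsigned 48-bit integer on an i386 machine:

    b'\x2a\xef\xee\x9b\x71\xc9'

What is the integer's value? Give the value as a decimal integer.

221489784614698

Little-endian stores the least-significant byte at the lowest address.
Reassemble most-significant byte first: C9 71 9B EE EF 2A → 0xC9719BEEEF2A.
0xC9719BEEEF2A = 221489784614698.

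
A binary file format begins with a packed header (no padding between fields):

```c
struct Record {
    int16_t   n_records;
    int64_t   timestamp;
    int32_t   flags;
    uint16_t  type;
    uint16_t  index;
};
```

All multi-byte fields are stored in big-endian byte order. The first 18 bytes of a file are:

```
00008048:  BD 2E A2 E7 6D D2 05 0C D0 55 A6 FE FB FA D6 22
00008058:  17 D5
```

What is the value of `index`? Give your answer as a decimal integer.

`index` follows `n_records` (2 B), `timestamp` (8 B), `flags` (4 B), `type` (2 B), so it starts at offset 2 + 8 + 4 + 2 = 16 and occupies 2 bytes.
Bytes at offsets 16..17: 17 D5.
Big-endian: lowest address holds the most-significant byte.
The bytes are already most-significant first: 0x17D5.
0x17D5 = 6101.

6101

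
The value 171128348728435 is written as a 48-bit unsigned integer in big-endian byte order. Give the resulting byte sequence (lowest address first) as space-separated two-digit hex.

9B A3 EC 6F DC 73

171128348728435 in hexadecimal, padded to 48 bits, is 0x9BA3EC6FDC73.
Split into bytes (most-significant first): 9B A3 EC 6F DC 73.
Big-endian stores the most-significant byte at the lowest address.
So the memory order matches the most-significant-first order: 9B A3 EC 6F DC 73.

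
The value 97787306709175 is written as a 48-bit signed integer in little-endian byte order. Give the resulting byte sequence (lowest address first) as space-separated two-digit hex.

B7 10 AE E1 EF 58

97787306709175 in hexadecimal, padded to 48 bits, is 0x58EFE1AE10B7.
Split into bytes (most-significant first): 58 EF E1 AE 10 B7.
In little-endian order the low byte comes first in memory.
So at ascending addresses the bytes are B7 10 AE E1 EF 58.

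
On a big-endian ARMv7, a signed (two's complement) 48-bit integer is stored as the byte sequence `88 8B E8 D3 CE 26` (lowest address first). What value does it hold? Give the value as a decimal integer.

Big-endian: lowest address holds the most-significant byte.
The bytes are already most-significant first: 0x888BE8D3CE26.
Top bit is set, so as a signed 48-bit value this is 0x888BE8D3CE26 − 2^48 = -131340488683994.

-131340488683994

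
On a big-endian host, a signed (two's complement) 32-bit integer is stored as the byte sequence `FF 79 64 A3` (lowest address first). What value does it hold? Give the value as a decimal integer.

-8821597

Big-endian stores the most-significant byte at the lowest address.
The bytes are already most-significant first: 0xFF7964A3.
Top bit is set, so as a signed 32-bit value this is 0xFF7964A3 − 2^32 = -8821597.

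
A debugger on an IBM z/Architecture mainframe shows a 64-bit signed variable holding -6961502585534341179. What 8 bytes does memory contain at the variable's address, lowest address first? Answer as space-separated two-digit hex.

9F 63 C6 48 36 43 1F C5

Two's complement of -6961502585534341179 in 64 bits: 6961502585534341179 = 0x609C39B7C9BCE03B; invert → 0x9F63C64836431FC4; add 1 → 0x9F63C64836431FC5.
Split into bytes (most-significant first): 9F 63 C6 48 36 43 1F C5.
In big-endian order the high byte comes first in memory.
So the memory order matches the most-significant-first order: 9F 63 C6 48 36 43 1F C5.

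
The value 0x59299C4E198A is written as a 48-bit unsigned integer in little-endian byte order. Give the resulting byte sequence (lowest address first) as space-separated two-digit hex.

8A 19 4E 9C 29 59

Split into bytes (most-significant first): 59 29 9C 4E 19 8A.
Little-endian stores the least-significant byte at the lowest address.
So at ascending addresses the bytes are 8A 19 4E 9C 29 59.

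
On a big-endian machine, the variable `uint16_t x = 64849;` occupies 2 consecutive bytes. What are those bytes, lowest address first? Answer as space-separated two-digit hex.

64849 in hexadecimal, padded to 16 bits, is 0xFD51.
Split into bytes (most-significant first): FD 51.
Big-endian: lowest address holds the most-significant byte.
So the memory order matches the most-significant-first order: FD 51.

FD 51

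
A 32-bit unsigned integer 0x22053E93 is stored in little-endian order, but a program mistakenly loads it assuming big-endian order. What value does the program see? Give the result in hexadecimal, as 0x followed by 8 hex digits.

0x933E0522

Stored little-endian, the bytes at ascending addresses are 93 3E 05 22.
Read back as big-endian, the last byte is least significant, giving 0x933E0522.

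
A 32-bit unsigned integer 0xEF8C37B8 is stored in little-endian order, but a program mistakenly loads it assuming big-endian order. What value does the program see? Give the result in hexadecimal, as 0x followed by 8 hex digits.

0xB8378CEF

Stored little-endian, the bytes at ascending addresses are B8 37 8C EF.
Read back as big-endian, the last byte is least significant, giving 0xB8378CEF.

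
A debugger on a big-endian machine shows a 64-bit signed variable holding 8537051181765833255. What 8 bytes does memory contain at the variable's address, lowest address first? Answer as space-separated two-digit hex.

8537051181765833255 in hexadecimal, padded to 64 bits, is 0x7679B2D18E7B3227.
Split into bytes (most-significant first): 76 79 B2 D1 8E 7B 32 27.
Big-endian: lowest address holds the most-significant byte.
So the memory order matches the most-significant-first order: 76 79 B2 D1 8E 7B 32 27.

76 79 B2 D1 8E 7B 32 27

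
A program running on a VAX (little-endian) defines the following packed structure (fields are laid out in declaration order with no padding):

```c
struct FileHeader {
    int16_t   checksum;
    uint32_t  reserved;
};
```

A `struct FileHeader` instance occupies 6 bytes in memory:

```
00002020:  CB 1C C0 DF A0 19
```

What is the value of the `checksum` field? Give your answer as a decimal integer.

7371

`checksum` is the first field, at byte offset 0, occupying 2 bytes.
Bytes at offsets 0..1: CB 1C.
In little-endian order the low byte comes first in memory.
Reassemble most-significant byte first: 1C CB → 0x1CCB.
0x1CCB = 7371.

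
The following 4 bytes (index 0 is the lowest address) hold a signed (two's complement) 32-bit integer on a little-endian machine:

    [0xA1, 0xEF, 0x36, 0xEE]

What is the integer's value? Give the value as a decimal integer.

Little-endian stores the least-significant byte at the lowest address.
Reassemble most-significant byte first: EE 36 EF A1 → 0xEE36EFA1.
Top bit is set, so as a signed 32-bit value this is 0xEE36EFA1 − 2^32 = -298389599.

-298389599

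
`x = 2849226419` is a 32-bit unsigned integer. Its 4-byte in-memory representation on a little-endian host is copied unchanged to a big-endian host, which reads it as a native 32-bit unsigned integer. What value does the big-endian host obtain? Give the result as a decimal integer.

3015627689

2849226419 in 32-bit hexadecimal is 0xA9D3BEB3.
Stored little-endian, the bytes at ascending addresses are B3 BE D3 A9.
Read back as big-endian, the last byte is least significant, giving 0xB3BED3A9.
0xB3BED3A9 = 3015627689.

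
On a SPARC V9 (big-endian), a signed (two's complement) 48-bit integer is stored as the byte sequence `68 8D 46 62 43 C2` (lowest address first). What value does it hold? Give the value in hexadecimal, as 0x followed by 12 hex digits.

In big-endian order the high byte comes first in memory.
The bytes are already most-significant first: 0x688D466243C2.

0x688D466243C2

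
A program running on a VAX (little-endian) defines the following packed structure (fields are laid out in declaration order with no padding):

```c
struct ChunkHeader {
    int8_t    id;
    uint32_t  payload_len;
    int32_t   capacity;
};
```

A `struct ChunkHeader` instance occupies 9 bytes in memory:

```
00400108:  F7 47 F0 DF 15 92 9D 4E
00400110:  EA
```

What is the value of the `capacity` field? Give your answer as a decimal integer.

-363946606

`capacity` follows `id` (1 B), `payload_len` (4 B), so it starts at offset 1 + 4 = 5 and occupies 4 bytes.
Bytes at offsets 5..8: 92 9D 4E EA.
Little-endian stores the least-significant byte at the lowest address.
Reassemble most-significant byte first: EA 4E 9D 92 → 0xEA4E9D92.
Top bit is set, so as a signed 32-bit value this is 0xEA4E9D92 − 2^32 = -363946606.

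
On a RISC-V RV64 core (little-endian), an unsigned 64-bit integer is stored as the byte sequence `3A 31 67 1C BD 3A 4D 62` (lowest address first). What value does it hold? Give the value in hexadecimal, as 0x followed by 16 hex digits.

Little-endian stores the least-significant byte at the lowest address.
Reassemble most-significant byte first: 62 4D 3A BD 1C 67 31 3A → 0x624D3ABD1C67313A.

0x624D3ABD1C67313A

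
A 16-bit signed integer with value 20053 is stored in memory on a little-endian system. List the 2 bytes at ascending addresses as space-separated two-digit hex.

20053 in hexadecimal, padded to 16 bits, is 0x4E55.
Split into bytes (most-significant first): 4E 55.
Little-endian: lowest address holds the least-significant byte.
So at ascending addresses the bytes are 55 4E.

55 4E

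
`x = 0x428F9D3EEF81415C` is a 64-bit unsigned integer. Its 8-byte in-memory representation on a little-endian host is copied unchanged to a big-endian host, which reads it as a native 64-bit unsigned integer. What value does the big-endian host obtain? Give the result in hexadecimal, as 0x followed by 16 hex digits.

Stored little-endian, the bytes at ascending addresses are 5C 41 81 EF 3E 9D 8F 42.
Read back as big-endian, the last byte is least significant, giving 0x5C4181EF3E9D8F42.

0x5C4181EF3E9D8F42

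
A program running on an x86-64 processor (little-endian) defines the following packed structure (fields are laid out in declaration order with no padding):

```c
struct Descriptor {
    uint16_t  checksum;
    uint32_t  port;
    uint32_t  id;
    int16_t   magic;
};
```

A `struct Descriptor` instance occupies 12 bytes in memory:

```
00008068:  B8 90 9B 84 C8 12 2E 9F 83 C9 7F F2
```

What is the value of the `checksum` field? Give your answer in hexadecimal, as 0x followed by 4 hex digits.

0x90B8

`checksum` is the first field, at byte offset 0, occupying 2 bytes.
Bytes at offsets 0..1: B8 90.
Little-endian: lowest address holds the least-significant byte.
Reassemble most-significant byte first: 90 B8 → 0x90B8.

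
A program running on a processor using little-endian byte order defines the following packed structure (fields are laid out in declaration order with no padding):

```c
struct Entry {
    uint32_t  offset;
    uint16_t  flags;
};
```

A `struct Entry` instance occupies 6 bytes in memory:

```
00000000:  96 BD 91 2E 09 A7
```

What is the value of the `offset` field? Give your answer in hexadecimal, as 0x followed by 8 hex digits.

`offset` is the first field, at byte offset 0, occupying 4 bytes.
Bytes at offsets 0..3: 96 BD 91 2E.
In little-endian order the low byte comes first in memory.
Reassemble most-significant byte first: 2E 91 BD 96 → 0x2E91BD96.

0x2E91BD96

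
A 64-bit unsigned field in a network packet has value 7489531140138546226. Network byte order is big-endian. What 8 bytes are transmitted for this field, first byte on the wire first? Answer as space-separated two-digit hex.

67 F0 28 E4 06 2F 34 32

7489531140138546226 in hexadecimal, padded to 64 bits, is 0x67F028E4062F3432.
Split into bytes (most-significant first): 67 F0 28 E4 06 2F 34 32.
In big-endian order the high byte comes first in memory.
So the memory order matches the most-significant-first order: 67 F0 28 E4 06 2F 34 32.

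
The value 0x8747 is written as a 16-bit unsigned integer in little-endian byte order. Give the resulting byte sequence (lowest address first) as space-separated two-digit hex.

Split into bytes (most-significant first): 87 47.
Little-endian stores the least-significant byte at the lowest address.
So at ascending addresses the bytes are 47 87.

47 87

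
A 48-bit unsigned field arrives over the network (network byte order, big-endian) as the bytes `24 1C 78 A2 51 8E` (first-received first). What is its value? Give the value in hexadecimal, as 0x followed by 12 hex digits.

Big-endian stores the most-significant byte at the lowest address.
The bytes are already most-significant first: 0x241C78A2518E.

0x241C78A2518E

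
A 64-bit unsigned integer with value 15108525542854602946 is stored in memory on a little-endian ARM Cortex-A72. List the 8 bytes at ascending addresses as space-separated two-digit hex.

15108525542854602946 in hexadecimal, padded to 64 bits, is 0xD1AC43EECDC3B0C2.
Split into bytes (most-significant first): D1 AC 43 EE CD C3 B0 C2.
In little-endian order the low byte comes first in memory.
So at ascending addresses the bytes are C2 B0 C3 CD EE 43 AC D1.

C2 B0 C3 CD EE 43 AC D1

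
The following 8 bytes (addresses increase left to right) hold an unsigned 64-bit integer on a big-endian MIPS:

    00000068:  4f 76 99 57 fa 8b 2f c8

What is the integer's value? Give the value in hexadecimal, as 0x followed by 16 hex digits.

Big-endian: lowest address holds the most-significant byte.
The bytes are already most-significant first: 0x4F769957FA8B2FC8.

0x4F769957FA8B2FC8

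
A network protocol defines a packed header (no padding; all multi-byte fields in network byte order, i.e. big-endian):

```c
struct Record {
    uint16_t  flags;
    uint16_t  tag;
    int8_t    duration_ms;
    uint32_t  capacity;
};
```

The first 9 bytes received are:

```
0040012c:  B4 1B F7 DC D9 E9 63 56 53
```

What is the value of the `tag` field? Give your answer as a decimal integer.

63452

`tag` follows `flags` (2 bytes), so it starts at byte offset 2 and occupies 2 bytes.
Bytes at offsets 2..3: F7 DC.
In big-endian order the high byte comes first in memory.
The bytes are already most-significant first: 0xF7DC.
0xF7DC = 63452.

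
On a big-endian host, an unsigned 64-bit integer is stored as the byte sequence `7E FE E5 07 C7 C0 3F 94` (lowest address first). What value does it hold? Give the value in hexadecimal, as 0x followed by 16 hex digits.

In big-endian order the high byte comes first in memory.
The bytes are already most-significant first: 0x7EFEE507C7C03F94.

0x7EFEE507C7C03F94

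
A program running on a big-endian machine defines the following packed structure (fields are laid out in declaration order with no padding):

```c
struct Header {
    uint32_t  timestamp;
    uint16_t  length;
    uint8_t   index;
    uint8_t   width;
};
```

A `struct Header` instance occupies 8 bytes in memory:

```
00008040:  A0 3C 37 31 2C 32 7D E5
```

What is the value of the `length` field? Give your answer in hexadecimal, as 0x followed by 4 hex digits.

0x2C32

`length` follows `timestamp` (4 bytes), so it starts at byte offset 4 and occupies 2 bytes.
Bytes at offsets 4..5: 2C 32.
Big-endian: lowest address holds the most-significant byte.
The bytes are already most-significant first: 0x2C32.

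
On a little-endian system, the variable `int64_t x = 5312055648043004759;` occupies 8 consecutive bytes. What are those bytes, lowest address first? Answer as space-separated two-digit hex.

5312055648043004759 in hexadecimal, padded to 64 bits, is 0x49B83677A8B5F357.
Split into bytes (most-significant first): 49 B8 36 77 A8 B5 F3 57.
In little-endian order the low byte comes first in memory.
So at ascending addresses the bytes are 57 F3 B5 A8 77 36 B8 49.

57 F3 B5 A8 77 36 B8 49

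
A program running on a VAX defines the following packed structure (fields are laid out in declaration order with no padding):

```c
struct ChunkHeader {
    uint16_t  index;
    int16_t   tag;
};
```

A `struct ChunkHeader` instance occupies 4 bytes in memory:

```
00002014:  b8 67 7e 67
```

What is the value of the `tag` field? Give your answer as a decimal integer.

`tag` follows `index` (2 bytes), so it starts at byte offset 2 and occupies 2 bytes.
Bytes at offsets 2..3: 7E 67.
In little-endian order the low byte comes first in memory.
Reassemble most-significant byte first: 67 7E → 0x677E.
0x677E = 26494.

26494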